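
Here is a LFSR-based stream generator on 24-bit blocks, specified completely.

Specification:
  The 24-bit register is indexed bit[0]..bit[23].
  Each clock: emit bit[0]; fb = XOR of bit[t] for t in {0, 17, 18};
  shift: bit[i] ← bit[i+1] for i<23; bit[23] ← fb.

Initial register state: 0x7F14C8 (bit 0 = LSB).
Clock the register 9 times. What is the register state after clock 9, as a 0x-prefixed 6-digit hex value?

0x743F8A

reg_0 = 0x7F14C8
clock 1: out=0, reg = 0x3F8A64
clock 2: out=0, reg = 0x1FC532
clock 3: out=0, reg = 0x0FE299
clock 4: out=1, reg = 0x87F14C
clock 5: out=0, reg = 0x43F8A6
clock 6: out=0, reg = 0xA1FC53
clock 7: out=1, reg = 0xD0FE29
clock 8: out=1, reg = 0xE87F14
clock 9: out=0, reg = 0x743F8A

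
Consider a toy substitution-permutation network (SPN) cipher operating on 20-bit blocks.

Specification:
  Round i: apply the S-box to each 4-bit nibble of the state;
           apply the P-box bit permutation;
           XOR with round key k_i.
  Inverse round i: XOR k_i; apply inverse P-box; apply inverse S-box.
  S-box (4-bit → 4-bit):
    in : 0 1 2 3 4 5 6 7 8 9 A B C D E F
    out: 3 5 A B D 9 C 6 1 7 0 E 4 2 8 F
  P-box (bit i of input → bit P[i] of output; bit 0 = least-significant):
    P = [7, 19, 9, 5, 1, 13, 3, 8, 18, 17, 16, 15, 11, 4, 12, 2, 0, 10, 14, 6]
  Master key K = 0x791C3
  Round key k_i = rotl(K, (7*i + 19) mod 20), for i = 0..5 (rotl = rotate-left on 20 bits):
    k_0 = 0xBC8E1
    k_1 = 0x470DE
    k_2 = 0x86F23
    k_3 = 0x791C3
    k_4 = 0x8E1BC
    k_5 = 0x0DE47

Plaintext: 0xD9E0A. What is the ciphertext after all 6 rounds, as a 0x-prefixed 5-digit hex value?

0x93B06

s_0 = plaintext = 0xD9E0A
s_1 = Round(s_0, k_0) = 0xB74F3
s_2 = Round(s_1, k_1) = 0x98524
s_3 = Round(s_2, k_2) = 0xC8082
s_4 = Round(s_3, k_3) = 0x9D9E1
s_5 = Round(s_4, k_4) = 0xFA62D
s_6 = Round(s_5, k_5) = 0x93B06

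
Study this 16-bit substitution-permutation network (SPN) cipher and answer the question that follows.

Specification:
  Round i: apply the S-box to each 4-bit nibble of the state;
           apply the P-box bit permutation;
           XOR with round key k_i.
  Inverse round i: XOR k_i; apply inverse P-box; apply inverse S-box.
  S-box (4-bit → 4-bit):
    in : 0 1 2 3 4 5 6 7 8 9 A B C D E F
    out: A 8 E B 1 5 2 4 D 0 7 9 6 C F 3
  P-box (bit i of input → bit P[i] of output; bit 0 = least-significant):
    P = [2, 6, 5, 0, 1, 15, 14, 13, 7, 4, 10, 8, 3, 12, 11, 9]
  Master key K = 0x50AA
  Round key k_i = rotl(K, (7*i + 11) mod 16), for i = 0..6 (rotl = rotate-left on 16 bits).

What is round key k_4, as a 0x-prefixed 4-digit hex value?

K = 0x50AA
k_0 = rotl(K, (7*0+11) mod 16) = rotl(K, 11) = 0x5285
k_1 = rotl(K, (7*1+11) mod 16) = rotl(K, 2) = 0x42A9
k_2 = rotl(K, (7*2+11) mod 16) = rotl(K, 9) = 0x54A1
k_3 = rotl(K, (7*3+11) mod 16) = rotl(K, 0) = 0x50AA
k_4 = rotl(K, (7*4+11) mod 16) = rotl(K, 7) = 0x5528

0x5528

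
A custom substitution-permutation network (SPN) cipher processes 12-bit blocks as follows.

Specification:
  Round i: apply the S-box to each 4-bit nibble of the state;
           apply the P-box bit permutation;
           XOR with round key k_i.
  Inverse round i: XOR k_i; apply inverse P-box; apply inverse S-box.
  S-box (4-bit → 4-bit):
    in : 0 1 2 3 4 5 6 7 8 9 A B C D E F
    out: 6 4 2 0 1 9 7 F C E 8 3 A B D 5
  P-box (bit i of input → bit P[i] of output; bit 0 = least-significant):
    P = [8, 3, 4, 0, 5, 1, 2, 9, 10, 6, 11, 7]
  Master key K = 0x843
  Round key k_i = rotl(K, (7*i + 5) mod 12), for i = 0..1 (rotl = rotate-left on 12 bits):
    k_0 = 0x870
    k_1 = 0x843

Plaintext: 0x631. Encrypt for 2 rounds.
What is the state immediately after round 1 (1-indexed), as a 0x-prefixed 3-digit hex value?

0x420

s_0 = plaintext = 0x631
s_1 = Round(s_0, k_0) = 0x420
s_2 = Round(s_1, k_1) = 0xC59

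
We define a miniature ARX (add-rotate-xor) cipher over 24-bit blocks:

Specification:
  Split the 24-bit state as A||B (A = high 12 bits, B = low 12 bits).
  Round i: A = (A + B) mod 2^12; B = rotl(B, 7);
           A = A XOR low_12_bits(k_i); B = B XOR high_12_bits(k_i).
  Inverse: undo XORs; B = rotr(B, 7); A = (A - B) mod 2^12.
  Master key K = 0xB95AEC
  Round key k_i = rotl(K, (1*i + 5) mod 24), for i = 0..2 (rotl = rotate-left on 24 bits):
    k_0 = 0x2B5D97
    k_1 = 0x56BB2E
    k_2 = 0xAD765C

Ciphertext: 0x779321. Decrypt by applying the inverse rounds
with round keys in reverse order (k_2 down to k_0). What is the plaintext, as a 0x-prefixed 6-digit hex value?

0xBA744B

s_0 = ciphertext = 0x779321
s_1 = InvRound(s_0, k_2) = 0x252ED3
s_2 = InvRound(s_1, k_1) = 0x265717
s_3 = InvRound(s_2, k_0) = 0xBA744B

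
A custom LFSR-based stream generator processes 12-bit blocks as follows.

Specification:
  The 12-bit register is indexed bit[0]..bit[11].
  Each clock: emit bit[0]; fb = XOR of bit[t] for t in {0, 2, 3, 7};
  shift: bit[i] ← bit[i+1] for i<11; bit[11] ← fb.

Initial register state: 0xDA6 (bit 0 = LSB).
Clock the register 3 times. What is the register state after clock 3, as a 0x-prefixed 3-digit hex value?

reg_0 = 0xDA6
clock 1: out=0, reg = 0x6D3
clock 2: out=1, reg = 0x369
clock 3: out=1, reg = 0x1B4

0x1B4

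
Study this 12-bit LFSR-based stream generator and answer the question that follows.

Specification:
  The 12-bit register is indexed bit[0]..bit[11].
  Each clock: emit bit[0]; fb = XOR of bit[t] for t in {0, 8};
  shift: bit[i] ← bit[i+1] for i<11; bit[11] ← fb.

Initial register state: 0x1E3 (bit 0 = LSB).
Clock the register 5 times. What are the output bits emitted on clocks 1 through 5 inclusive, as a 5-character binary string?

11000

reg_0 = 0x1E3
clock 1: out=1, reg = 0x0F1
clock 2: out=1, reg = 0x878
clock 3: out=0, reg = 0x43C
clock 4: out=0, reg = 0x21E
clock 5: out=0, reg = 0x10F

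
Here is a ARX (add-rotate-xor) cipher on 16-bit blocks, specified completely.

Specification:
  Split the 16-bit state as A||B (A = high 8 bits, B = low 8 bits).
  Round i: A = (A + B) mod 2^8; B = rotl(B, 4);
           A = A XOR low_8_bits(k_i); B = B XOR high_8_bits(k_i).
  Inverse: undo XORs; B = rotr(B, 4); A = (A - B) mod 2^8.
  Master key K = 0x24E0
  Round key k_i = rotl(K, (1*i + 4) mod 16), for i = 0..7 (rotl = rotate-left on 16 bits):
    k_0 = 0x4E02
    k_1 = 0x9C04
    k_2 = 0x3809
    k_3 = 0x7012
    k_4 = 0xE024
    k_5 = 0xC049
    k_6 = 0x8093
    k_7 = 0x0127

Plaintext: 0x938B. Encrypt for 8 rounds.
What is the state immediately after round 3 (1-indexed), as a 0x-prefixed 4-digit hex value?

0x0007

s_0 = plaintext = 0x938B
s_1 = Round(s_0, k_0) = 0x1CF6
s_2 = Round(s_1, k_1) = 0x16F3
s_3 = Round(s_2, k_2) = 0x0007
s_4 = Round(s_3, k_3) = 0x1500
s_5 = Round(s_4, k_4) = 0x31E0
s_6 = Round(s_5, k_5) = 0x58CE
s_7 = Round(s_6, k_6) = 0xB56C
s_8 = Round(s_7, k_7) = 0x06C7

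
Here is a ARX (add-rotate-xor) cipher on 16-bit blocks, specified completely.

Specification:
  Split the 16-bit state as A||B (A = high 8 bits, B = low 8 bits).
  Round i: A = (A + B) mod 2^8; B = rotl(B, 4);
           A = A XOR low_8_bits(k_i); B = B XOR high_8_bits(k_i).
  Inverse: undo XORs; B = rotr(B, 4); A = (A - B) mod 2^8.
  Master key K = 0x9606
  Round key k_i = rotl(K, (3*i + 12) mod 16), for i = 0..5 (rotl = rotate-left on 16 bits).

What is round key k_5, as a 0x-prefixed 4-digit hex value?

K = 0x9606
k_0 = rotl(K, (3*0+12) mod 16) = rotl(K, 12) = 0x6960
k_1 = rotl(K, (3*1+12) mod 16) = rotl(K, 15) = 0x4B03
k_2 = rotl(K, (3*2+12) mod 16) = rotl(K, 2) = 0x581A
k_3 = rotl(K, (3*3+12) mod 16) = rotl(K, 5) = 0xC0D2
k_4 = rotl(K, (3*4+12) mod 16) = rotl(K, 8) = 0x0696
k_5 = rotl(K, (3*5+12) mod 16) = rotl(K, 11) = 0x34B0

0x34B0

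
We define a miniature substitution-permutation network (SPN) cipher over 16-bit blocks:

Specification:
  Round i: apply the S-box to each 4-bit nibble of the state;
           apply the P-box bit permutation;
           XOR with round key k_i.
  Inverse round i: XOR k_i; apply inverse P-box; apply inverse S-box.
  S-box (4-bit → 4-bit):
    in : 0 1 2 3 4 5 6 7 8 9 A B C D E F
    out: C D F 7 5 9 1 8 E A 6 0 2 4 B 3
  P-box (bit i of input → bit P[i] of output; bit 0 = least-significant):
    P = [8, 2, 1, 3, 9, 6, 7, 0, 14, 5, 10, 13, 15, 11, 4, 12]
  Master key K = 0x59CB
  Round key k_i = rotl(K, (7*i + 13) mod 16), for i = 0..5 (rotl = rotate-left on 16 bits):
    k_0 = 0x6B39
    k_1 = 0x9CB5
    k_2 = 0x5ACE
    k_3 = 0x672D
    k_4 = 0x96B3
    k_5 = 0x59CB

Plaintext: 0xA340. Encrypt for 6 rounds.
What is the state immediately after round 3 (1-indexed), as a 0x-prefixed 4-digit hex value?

s_0 = plaintext = 0xA340
s_1 = Round(s_0, k_0) = 0x2583
s_2 = Round(s_1, k_1) = 0x6562
s_3 = Round(s_2, k_2) = 0xB9C0
s_4 = Round(s_3, k_3) = 0x4747
s_5 = Round(s_4, k_4) = 0x342B
s_6 = Round(s_5, k_5) = 0x971A

0xB9C0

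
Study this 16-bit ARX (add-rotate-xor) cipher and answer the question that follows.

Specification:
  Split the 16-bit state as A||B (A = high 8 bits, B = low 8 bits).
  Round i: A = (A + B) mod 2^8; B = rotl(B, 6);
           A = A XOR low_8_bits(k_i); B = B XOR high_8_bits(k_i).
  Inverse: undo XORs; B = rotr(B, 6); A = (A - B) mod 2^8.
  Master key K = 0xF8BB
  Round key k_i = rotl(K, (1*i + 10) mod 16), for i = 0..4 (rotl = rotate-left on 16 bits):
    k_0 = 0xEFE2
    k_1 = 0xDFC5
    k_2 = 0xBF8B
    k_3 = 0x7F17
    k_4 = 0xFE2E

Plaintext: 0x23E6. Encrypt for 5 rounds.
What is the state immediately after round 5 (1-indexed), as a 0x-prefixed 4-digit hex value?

0xB7F3

s_0 = plaintext = 0x23E6
s_1 = Round(s_0, k_0) = 0xEB56
s_2 = Round(s_1, k_1) = 0x844A
s_3 = Round(s_2, k_2) = 0x452D
s_4 = Round(s_3, k_3) = 0x6534
s_5 = Round(s_4, k_4) = 0xB7F3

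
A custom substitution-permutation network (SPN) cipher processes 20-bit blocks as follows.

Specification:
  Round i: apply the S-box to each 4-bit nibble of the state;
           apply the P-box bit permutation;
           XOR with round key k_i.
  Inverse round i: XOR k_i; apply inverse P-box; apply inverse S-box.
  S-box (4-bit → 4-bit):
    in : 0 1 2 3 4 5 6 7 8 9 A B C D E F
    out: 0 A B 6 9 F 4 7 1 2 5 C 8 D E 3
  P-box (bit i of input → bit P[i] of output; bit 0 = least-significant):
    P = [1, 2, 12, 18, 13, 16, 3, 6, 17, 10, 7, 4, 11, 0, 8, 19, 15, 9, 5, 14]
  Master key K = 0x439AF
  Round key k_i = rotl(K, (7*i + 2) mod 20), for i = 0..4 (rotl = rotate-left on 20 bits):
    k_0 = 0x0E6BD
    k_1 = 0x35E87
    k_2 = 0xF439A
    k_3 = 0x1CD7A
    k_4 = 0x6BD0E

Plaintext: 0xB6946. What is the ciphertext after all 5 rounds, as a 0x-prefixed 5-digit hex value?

s_0 = plaintext = 0xB6946
s_1 = Round(s_0, k_0) = 0x093DD
s_2 = Round(s_1, k_1) = 0x76A4C
s_3 = Round(s_2, k_2) = 0x9E07A
s_4 = Round(s_3, k_3) = 0x8FE71
s_5 = Round(s_4, k_4) = 0x31193

0x31193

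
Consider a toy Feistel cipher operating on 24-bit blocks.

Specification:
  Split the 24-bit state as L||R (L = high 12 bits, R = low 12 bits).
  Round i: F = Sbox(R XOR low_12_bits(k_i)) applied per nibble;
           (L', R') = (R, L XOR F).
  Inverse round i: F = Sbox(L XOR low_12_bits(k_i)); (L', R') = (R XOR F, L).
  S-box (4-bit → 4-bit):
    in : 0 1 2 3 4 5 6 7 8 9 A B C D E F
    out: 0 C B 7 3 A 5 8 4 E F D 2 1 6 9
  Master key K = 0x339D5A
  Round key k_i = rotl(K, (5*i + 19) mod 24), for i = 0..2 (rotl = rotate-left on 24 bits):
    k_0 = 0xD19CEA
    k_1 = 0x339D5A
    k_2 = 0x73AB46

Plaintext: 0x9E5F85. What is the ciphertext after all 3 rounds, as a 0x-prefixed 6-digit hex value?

s_0 = plaintext = 0x9E5F85
s_1 = Round(s_0, k_0) = 0xF85EBC
s_2 = Round(s_1, k_1) = 0xEBC8E0
s_3 = Round(s_2, k_2) = 0x8E0949

0x8E0949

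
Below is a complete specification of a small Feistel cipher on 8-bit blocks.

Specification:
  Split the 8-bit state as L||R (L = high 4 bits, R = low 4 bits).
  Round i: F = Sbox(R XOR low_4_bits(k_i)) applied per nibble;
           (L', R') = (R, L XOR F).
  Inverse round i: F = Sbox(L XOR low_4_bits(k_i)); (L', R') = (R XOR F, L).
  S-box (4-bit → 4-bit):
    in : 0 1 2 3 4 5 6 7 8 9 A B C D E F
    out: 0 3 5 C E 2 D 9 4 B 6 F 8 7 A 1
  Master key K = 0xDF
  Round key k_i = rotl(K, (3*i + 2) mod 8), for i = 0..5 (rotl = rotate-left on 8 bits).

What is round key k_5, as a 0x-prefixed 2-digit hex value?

K = 0xDF
k_0 = rotl(K, (3*0+2) mod 8) = rotl(K, 2) = 0x7F
k_1 = rotl(K, (3*1+2) mod 8) = rotl(K, 5) = 0xFB
k_2 = rotl(K, (3*2+2) mod 8) = rotl(K, 0) = 0xDF
k_3 = rotl(K, (3*3+2) mod 8) = rotl(K, 3) = 0xFE
k_4 = rotl(K, (3*4+2) mod 8) = rotl(K, 6) = 0xF7
k_5 = rotl(K, (3*5+2) mod 8) = rotl(K, 1) = 0xBF

0xBF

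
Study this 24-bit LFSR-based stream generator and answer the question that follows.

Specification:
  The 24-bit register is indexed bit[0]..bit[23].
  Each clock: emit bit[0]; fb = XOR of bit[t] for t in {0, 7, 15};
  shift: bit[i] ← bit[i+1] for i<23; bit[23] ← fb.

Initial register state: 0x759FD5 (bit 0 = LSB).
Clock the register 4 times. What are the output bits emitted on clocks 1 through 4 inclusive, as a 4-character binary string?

1010

reg_0 = 0x759FD5
clock 1: out=1, reg = 0xBACFEA
clock 2: out=0, reg = 0x5D67F5
clock 3: out=1, reg = 0x2EB3FA
clock 4: out=0, reg = 0x1759FD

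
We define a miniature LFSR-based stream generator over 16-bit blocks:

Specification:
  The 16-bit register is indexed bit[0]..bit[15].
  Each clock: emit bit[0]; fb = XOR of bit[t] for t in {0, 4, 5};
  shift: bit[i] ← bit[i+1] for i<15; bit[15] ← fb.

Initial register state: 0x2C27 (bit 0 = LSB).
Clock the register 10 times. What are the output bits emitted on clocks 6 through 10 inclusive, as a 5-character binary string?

reg_0 = 0x2C27
clock 1: out=1, reg = 0x1613
clock 2: out=1, reg = 0x0B09
clock 3: out=1, reg = 0x8584
clock 4: out=0, reg = 0x42C2
clock 5: out=0, reg = 0x2161
clock 6: out=1, reg = 0x10B0
clock 7: out=0, reg = 0x0858
clock 8: out=0, reg = 0x842C
clock 9: out=0, reg = 0xC216
clock 10: out=0, reg = 0xE10B

10000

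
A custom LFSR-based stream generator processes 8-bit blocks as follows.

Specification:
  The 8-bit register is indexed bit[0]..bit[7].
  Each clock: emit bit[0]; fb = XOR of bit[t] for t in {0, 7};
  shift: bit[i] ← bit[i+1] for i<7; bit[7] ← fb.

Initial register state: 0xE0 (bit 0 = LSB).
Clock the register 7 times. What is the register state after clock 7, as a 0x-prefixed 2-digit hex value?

reg_0 = 0xE0
clock 1: out=0, reg = 0xF0
clock 2: out=0, reg = 0xF8
clock 3: out=0, reg = 0xFC
clock 4: out=0, reg = 0xFE
clock 5: out=0, reg = 0xFF
clock 6: out=1, reg = 0x7F
clock 7: out=1, reg = 0xBF

0xBF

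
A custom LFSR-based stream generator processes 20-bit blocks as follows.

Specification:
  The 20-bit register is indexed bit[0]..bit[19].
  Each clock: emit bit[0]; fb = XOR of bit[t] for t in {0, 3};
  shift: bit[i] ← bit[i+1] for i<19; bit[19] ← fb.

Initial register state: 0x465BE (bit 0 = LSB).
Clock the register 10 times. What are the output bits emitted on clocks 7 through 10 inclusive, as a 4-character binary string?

0110

reg_0 = 0x465BE
clock 1: out=0, reg = 0xA32DF
clock 2: out=1, reg = 0x5196F
clock 3: out=1, reg = 0x28CB7
clock 4: out=1, reg = 0x9465B
clock 5: out=1, reg = 0x4A32D
clock 6: out=1, reg = 0x25196
clock 7: out=0, reg = 0x128CB
clock 8: out=1, reg = 0x09465
clock 9: out=1, reg = 0x84A32
clock 10: out=0, reg = 0x42519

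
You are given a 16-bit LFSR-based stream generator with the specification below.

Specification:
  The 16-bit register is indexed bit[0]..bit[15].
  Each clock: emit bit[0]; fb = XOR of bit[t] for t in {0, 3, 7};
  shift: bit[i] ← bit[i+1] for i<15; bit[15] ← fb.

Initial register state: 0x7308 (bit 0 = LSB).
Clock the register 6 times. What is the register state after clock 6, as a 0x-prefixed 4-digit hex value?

0x3DCC

reg_0 = 0x7308
clock 1: out=0, reg = 0xB984
clock 2: out=0, reg = 0xDCC2
clock 3: out=0, reg = 0xEE61
clock 4: out=1, reg = 0xF730
clock 5: out=0, reg = 0x7B98
clock 6: out=0, reg = 0x3DCC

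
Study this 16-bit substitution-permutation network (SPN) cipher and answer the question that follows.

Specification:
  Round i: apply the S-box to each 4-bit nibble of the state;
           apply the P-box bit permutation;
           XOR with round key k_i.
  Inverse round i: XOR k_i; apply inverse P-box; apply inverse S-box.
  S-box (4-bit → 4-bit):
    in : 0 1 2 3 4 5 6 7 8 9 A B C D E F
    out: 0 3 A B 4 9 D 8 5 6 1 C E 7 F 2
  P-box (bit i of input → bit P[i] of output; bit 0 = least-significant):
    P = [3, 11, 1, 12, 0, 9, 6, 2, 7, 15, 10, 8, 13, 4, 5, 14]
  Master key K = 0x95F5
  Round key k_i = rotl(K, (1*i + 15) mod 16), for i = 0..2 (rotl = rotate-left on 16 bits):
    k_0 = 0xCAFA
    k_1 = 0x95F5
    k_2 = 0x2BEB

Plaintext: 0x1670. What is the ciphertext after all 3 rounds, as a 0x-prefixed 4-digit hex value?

s_0 = plaintext = 0x1670
s_1 = Round(s_0, k_0) = 0xEF6E
s_2 = Round(s_1, k_1) = 0x6D8A
s_3 = Round(s_2, k_2) = 0xCF02

0xCF02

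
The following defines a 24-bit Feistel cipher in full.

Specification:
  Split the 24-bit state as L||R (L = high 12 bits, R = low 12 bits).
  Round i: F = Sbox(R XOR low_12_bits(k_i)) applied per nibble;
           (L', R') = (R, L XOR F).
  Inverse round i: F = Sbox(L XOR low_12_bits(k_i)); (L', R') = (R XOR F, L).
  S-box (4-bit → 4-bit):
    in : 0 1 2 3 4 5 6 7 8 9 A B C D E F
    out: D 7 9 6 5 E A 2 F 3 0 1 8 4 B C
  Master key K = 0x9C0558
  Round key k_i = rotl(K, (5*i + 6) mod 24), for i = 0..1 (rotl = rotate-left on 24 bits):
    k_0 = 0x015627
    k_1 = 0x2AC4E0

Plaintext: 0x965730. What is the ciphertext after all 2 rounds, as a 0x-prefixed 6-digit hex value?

s_0 = plaintext = 0x965730
s_1 = Round(s_0, k_0) = 0x730E17
s_2 = Round(s_1, k_1) = 0xE177F2

0xE177F2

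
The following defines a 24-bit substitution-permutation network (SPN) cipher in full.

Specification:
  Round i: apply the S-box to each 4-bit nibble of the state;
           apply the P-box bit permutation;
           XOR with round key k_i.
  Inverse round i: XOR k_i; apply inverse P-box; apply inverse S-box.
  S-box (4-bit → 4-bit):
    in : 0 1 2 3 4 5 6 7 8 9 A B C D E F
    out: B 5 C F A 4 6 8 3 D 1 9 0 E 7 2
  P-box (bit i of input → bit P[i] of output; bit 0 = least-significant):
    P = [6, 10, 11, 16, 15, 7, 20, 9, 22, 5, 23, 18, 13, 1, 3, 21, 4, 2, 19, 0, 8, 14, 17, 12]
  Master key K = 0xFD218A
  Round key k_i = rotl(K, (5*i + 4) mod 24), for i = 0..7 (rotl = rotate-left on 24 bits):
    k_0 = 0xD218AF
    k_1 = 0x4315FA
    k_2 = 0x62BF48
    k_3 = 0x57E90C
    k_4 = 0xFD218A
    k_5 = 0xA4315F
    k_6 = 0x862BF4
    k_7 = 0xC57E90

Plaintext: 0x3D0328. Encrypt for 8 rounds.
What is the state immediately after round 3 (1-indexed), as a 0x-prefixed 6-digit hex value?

s_0 = plaintext = 0x3D0328
s_1 = Round(s_0, k_0) = 0x2C6FC8
s_2 = Round(s_1, k_1) = 0x410190
s_3 = Round(s_2, k_2) = 0x9B491A
s_4 = Round(s_3, k_3) = 0xA1785F
s_5 = Round(s_4, k_4) = 0x8524BA
s_6 = Round(s_5, k_5) = 0x88F237
s_7 = Round(s_6, k_6) = 0x13E862
s_8 = Round(s_7, k_7) = 0x9E572F

0x9B491A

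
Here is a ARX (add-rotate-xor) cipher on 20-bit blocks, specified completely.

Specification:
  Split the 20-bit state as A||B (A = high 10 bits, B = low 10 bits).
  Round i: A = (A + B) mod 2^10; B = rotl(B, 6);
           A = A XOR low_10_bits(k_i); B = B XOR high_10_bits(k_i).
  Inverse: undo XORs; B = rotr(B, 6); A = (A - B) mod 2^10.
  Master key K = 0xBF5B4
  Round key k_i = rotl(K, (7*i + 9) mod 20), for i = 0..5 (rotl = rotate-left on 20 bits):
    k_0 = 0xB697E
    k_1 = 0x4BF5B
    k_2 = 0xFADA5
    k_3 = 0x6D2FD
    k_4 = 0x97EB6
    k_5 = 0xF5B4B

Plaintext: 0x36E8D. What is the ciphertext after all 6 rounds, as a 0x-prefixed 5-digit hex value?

0xD265E

s_0 = plaintext = 0x36E8D
s_1 = Round(s_0, k_0) = 0x859B2
s_2 = Round(s_1, k_1) = 0x24DB4
s_3 = Round(s_2, k_2) = 0xF8AF0
s_4 = Round(s_3, k_3) = 0x0BD9B
s_5 = Round(s_4, k_4) = 0xDF086
s_6 = Round(s_5, k_5) = 0xD265E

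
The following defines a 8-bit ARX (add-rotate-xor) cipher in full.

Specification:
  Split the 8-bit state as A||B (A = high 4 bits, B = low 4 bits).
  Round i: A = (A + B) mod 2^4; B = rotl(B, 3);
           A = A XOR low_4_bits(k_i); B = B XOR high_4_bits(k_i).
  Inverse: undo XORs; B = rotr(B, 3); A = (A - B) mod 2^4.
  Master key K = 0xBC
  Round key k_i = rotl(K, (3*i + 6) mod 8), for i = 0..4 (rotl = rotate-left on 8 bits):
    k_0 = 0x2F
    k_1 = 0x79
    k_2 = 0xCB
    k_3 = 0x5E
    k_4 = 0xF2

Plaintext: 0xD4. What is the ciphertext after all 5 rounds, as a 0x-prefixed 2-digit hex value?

0x28

s_0 = plaintext = 0xD4
s_1 = Round(s_0, k_0) = 0xE0
s_2 = Round(s_1, k_1) = 0x77
s_3 = Round(s_2, k_2) = 0x57
s_4 = Round(s_3, k_3) = 0x2E
s_5 = Round(s_4, k_4) = 0x28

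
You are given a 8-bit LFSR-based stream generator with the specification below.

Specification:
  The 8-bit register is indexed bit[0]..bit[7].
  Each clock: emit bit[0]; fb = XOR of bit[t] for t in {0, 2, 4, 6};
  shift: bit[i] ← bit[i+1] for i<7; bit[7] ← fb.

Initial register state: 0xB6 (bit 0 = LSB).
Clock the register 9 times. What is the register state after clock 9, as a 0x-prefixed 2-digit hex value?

0x6D

reg_0 = 0xB6
clock 1: out=0, reg = 0x5B
clock 2: out=1, reg = 0xAD
clock 3: out=1, reg = 0x56
clock 4: out=0, reg = 0xAB
clock 5: out=1, reg = 0xD5
clock 6: out=1, reg = 0x6A
clock 7: out=0, reg = 0xB5
clock 8: out=1, reg = 0xDA
clock 9: out=0, reg = 0x6D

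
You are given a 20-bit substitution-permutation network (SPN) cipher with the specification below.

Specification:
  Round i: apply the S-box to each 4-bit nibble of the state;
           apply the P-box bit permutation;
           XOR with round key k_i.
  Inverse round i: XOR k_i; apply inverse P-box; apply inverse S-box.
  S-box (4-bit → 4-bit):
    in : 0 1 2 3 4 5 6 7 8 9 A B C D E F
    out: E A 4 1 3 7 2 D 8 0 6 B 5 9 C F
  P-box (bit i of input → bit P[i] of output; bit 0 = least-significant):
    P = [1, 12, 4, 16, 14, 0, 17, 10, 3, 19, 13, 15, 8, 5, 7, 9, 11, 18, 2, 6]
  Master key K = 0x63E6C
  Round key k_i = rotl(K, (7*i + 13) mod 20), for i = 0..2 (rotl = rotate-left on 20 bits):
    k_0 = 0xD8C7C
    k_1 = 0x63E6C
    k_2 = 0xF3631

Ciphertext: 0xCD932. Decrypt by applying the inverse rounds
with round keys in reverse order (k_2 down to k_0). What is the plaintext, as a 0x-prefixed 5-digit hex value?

0x91027

s_0 = ciphertext = 0xCD932
s_1 = InvRound(s_0, k_2) = 0x3DEFD
s_2 = InvRound(s_1, k_1) = 0x62E4E
s_3 = InvRound(s_2, k_0) = 0x91027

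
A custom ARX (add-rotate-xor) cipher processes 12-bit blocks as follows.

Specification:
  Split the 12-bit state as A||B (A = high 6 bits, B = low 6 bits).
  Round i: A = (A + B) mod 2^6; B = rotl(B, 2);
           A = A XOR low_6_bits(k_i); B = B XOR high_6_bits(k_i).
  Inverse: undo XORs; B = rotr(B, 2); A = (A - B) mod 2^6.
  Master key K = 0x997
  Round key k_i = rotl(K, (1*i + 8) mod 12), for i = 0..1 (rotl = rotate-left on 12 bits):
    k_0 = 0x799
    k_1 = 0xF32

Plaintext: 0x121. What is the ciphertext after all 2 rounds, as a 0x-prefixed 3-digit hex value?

0x99D

s_0 = plaintext = 0x121
s_1 = Round(s_0, k_0) = 0xF18
s_2 = Round(s_1, k_1) = 0x99D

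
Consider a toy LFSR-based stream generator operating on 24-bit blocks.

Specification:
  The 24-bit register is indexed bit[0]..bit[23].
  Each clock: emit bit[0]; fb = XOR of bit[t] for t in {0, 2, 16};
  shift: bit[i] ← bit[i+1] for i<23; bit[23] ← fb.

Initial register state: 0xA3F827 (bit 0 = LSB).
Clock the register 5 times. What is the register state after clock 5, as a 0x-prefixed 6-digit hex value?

reg_0 = 0xA3F827
clock 1: out=1, reg = 0xD1FC13
clock 2: out=1, reg = 0x68FE09
clock 3: out=1, reg = 0xB47F04
clock 4: out=0, reg = 0xDA3F82
clock 5: out=0, reg = 0x6D1FC1

0x6D1FC1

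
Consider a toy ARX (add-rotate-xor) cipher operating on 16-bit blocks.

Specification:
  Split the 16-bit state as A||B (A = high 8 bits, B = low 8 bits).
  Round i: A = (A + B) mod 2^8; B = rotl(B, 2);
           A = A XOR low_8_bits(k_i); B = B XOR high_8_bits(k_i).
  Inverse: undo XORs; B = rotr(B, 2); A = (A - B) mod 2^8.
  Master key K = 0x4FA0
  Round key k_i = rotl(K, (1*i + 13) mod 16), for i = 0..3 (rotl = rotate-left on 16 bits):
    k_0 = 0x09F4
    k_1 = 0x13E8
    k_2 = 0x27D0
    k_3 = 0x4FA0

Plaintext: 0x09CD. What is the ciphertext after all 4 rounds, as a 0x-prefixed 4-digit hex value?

0x8B6D

s_0 = plaintext = 0x09CD
s_1 = Round(s_0, k_0) = 0x223E
s_2 = Round(s_1, k_1) = 0x88EB
s_3 = Round(s_2, k_2) = 0xA388
s_4 = Round(s_3, k_3) = 0x8B6D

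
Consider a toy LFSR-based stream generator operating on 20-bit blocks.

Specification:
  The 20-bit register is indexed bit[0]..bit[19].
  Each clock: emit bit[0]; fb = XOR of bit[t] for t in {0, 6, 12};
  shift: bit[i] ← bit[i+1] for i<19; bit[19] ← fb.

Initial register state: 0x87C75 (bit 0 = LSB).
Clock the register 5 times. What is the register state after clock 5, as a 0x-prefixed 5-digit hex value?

reg_0 = 0x87C75
clock 1: out=1, reg = 0xC3E3A
clock 2: out=0, reg = 0xE1F1D
clock 3: out=1, reg = 0x70F8E
clock 4: out=0, reg = 0x387C7
clock 5: out=1, reg = 0x1C3E3

0x1C3E3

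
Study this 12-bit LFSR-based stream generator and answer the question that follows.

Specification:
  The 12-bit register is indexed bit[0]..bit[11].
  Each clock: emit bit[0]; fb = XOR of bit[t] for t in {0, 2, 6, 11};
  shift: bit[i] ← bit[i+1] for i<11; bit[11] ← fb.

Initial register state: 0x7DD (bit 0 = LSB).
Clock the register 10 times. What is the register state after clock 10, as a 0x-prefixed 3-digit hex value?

reg_0 = 0x7DD
clock 1: out=1, reg = 0xBEE
clock 2: out=0, reg = 0xDF7
clock 3: out=1, reg = 0x6FB
clock 4: out=1, reg = 0x37D
clock 5: out=1, reg = 0x9BE
clock 6: out=0, reg = 0x4DF
clock 7: out=1, reg = 0xA6F
clock 8: out=1, reg = 0x537
clock 9: out=1, reg = 0x29B
clock 10: out=1, reg = 0x94D

0x94D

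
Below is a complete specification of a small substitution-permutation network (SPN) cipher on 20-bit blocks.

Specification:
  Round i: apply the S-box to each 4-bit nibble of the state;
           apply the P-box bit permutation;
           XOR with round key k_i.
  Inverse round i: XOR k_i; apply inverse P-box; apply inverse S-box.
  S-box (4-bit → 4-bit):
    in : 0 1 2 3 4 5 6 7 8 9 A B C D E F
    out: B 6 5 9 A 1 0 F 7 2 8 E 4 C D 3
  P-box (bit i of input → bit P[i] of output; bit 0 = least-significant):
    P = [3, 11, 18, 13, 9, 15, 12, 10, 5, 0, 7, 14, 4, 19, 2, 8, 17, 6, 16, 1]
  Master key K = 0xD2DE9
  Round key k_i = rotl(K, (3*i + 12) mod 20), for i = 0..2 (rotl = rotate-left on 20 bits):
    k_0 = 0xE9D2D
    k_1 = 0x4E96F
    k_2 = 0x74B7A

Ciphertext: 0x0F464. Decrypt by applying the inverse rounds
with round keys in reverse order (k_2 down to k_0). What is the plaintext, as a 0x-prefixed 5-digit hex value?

s_0 = ciphertext = 0x0F464
s_1 = InvRound(s_0, k_2) = 0xEE677
s_2 = InvRound(s_1, k_1) = 0x5063F
s_3 = InvRound(s_2, k_0) = 0xE0689

0xE0689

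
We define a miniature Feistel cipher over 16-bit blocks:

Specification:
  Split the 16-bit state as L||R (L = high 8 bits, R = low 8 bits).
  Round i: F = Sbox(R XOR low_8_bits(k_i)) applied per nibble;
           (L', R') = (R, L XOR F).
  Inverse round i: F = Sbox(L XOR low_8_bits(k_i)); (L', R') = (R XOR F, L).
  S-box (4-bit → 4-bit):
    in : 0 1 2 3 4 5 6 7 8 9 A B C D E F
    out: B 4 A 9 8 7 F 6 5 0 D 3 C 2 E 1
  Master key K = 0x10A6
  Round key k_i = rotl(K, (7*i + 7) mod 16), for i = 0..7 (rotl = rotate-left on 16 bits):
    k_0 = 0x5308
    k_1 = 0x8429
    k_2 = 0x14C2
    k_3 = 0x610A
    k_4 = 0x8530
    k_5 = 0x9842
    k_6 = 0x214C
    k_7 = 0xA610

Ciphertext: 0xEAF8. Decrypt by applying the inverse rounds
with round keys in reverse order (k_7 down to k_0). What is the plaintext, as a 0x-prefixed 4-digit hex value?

0xC3AF

s_0 = ciphertext = 0xEAF8
s_1 = InvRound(s_0, k_7) = 0xE5EA
s_2 = InvRound(s_1, k_6) = 0x3AE5
s_3 = InvRound(s_2, k_5) = 0x803A
s_4 = InvRound(s_3, k_4) = 0x0180
s_5 = InvRound(s_4, k_3) = 0x3301
s_6 = InvRound(s_5, k_2) = 0x1533
s_7 = InvRound(s_6, k_1) = 0xAF15
s_8 = InvRound(s_7, k_0) = 0xC3AF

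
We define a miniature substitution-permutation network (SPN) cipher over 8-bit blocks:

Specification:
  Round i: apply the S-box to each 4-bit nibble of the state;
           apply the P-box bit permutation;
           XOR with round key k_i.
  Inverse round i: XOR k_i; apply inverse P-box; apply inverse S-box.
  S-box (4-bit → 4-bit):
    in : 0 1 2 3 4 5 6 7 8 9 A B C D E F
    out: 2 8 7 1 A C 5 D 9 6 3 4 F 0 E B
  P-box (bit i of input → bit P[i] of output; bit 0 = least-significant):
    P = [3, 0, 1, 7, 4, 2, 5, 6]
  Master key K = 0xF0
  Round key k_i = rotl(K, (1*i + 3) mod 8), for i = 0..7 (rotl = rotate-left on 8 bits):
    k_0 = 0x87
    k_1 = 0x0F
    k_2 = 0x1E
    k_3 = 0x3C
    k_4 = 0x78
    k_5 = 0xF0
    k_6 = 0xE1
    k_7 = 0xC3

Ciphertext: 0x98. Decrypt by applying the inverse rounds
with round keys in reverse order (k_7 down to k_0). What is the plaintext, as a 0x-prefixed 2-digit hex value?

s_0 = ciphertext = 0x98
s_1 = InvRound(s_0, k_7) = 0x82
s_2 = InvRound(s_1, k_6) = 0x59
s_3 = InvRound(s_2, k_5) = 0xBF
s_4 = InvRound(s_3, k_4) = 0x4E
s_5 = InvRound(s_4, k_3) = 0x7B
s_6 = InvRound(s_5, k_2) = 0xE0
s_7 = InvRound(s_6, k_1) = 0xEC
s_8 = InvRound(s_7, k_0) = 0x52

0x52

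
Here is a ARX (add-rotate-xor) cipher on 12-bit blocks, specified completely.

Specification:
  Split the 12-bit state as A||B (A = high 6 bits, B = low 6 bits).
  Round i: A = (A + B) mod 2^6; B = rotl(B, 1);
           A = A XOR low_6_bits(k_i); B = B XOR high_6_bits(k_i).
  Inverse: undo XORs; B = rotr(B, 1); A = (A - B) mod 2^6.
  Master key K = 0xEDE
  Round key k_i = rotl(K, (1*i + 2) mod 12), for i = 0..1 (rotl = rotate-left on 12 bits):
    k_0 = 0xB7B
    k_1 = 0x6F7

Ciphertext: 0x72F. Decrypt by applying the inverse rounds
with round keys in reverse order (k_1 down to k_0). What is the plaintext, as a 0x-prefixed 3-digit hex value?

0xBFB

s_0 = ciphertext = 0x72F
s_1 = InvRound(s_0, k_1) = 0x45A
s_2 = InvRound(s_1, k_0) = 0xBFB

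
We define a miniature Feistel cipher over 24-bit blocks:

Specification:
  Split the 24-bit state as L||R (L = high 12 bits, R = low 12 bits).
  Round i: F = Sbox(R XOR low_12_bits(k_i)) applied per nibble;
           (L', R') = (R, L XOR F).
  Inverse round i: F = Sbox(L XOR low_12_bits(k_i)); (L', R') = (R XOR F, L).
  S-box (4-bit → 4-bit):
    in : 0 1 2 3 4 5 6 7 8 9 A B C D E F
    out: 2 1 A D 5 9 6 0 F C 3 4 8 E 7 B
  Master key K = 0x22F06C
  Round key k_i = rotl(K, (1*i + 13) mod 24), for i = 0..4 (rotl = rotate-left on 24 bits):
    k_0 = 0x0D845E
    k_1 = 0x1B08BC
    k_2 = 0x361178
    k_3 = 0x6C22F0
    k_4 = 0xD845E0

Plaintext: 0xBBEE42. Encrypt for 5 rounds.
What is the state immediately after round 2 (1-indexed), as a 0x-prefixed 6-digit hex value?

0x8A6C51

s_0 = plaintext = 0xBBEE42
s_1 = Round(s_0, k_0) = 0xE428A6
s_2 = Round(s_1, k_1) = 0x8A6C51
s_3 = Round(s_2, k_2) = 0xC5160A
s_4 = Round(s_3, k_3) = 0x60A9E2
s_5 = Round(s_4, k_4) = 0x9E2E20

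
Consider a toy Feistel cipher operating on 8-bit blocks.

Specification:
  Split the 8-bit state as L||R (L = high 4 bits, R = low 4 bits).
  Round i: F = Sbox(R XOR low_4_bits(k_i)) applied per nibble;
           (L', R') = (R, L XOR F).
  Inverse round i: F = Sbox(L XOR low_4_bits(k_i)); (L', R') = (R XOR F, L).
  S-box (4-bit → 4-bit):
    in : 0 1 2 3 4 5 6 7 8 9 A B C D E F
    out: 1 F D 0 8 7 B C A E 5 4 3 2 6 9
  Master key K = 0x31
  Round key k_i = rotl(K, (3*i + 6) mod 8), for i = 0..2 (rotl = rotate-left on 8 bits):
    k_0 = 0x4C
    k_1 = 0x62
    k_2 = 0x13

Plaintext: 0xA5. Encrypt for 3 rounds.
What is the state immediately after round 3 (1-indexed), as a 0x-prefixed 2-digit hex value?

0xE6

s_0 = plaintext = 0xA5
s_1 = Round(s_0, k_0) = 0x54
s_2 = Round(s_1, k_1) = 0x4E
s_3 = Round(s_2, k_2) = 0xE6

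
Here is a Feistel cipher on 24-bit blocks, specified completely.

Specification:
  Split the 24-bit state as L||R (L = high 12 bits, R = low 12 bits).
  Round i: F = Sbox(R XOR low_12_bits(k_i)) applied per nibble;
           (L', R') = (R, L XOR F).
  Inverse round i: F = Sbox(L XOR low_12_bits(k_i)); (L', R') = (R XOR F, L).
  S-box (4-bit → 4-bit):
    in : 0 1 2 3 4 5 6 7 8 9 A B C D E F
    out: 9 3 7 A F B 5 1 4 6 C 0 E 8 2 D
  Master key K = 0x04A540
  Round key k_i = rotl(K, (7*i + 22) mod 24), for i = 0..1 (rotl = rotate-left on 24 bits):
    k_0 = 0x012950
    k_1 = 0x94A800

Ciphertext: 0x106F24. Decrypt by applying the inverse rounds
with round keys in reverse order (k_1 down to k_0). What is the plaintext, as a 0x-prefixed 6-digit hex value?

0x8259B1

s_0 = ciphertext = 0x106F24
s_1 = InvRound(s_0, k_1) = 0x9B1106
s_2 = InvRound(s_1, k_0) = 0x8259B1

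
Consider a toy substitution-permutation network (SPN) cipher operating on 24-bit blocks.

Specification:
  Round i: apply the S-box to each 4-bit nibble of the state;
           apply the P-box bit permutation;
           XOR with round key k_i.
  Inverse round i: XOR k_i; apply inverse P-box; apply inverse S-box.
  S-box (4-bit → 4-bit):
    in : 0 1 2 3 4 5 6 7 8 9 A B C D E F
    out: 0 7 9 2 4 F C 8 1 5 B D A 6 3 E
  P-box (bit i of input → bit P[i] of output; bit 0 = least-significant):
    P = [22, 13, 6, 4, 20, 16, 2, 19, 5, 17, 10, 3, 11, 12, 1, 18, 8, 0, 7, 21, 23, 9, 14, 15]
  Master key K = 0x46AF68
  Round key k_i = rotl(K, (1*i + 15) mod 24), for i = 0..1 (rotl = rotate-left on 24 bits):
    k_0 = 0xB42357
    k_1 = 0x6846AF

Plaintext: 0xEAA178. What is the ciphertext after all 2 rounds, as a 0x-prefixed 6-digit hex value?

0xC295F6

s_0 = plaintext = 0xEAA178
s_1 = Round(s_0, k_0) = 0x5A3C76
s_2 = Round(s_1, k_1) = 0xC295F6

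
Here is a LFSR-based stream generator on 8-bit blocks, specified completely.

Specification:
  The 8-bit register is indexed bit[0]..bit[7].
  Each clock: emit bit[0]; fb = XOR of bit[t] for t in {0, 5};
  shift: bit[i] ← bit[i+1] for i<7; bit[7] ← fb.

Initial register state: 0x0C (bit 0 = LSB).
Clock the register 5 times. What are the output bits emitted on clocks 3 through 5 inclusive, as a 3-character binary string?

reg_0 = 0x0C
clock 1: out=0, reg = 0x06
clock 2: out=0, reg = 0x03
clock 3: out=1, reg = 0x81
clock 4: out=1, reg = 0xC0
clock 5: out=0, reg = 0x60

110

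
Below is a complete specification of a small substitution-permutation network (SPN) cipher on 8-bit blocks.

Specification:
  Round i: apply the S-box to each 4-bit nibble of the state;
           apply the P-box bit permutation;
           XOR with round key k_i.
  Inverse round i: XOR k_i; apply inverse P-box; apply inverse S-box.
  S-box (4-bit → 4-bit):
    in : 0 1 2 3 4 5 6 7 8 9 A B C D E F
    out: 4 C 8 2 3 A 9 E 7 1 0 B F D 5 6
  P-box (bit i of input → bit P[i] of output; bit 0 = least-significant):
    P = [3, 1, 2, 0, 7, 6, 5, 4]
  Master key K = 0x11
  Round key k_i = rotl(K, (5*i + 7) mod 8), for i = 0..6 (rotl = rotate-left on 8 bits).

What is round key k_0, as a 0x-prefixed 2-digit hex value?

K = 0x11
k_0 = rotl(K, (5*0+7) mod 8) = rotl(K, 7) = 0x88

0x88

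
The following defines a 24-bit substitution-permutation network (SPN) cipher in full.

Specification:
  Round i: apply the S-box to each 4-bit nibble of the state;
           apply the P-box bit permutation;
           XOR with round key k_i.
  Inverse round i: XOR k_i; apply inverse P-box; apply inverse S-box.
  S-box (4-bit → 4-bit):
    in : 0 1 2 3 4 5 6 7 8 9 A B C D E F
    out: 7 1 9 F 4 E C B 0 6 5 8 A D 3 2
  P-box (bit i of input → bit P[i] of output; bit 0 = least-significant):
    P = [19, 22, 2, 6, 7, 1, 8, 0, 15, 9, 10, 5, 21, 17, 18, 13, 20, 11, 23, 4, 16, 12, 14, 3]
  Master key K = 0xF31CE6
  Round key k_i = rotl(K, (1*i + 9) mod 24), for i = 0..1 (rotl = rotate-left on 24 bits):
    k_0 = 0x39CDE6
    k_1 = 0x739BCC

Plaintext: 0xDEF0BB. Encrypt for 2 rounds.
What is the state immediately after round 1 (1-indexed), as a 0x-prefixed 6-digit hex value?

0x2A03AF

s_0 = plaintext = 0xDEF0BB
s_1 = Round(s_0, k_0) = 0x2A03AF
s_2 = Round(s_1, k_1) = 0x841C64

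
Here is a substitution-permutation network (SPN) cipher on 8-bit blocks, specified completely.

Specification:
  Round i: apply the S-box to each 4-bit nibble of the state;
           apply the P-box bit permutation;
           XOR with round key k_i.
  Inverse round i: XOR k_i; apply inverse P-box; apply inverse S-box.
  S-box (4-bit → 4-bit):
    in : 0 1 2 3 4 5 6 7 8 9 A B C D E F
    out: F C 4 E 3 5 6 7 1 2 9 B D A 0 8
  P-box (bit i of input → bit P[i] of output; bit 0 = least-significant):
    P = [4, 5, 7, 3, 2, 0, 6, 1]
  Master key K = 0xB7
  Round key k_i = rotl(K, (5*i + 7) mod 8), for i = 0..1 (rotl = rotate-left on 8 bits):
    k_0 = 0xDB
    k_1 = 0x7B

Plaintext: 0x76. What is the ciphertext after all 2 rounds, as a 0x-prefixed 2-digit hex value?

0x38

s_0 = plaintext = 0x76
s_1 = Round(s_0, k_0) = 0x3E
s_2 = Round(s_1, k_1) = 0x38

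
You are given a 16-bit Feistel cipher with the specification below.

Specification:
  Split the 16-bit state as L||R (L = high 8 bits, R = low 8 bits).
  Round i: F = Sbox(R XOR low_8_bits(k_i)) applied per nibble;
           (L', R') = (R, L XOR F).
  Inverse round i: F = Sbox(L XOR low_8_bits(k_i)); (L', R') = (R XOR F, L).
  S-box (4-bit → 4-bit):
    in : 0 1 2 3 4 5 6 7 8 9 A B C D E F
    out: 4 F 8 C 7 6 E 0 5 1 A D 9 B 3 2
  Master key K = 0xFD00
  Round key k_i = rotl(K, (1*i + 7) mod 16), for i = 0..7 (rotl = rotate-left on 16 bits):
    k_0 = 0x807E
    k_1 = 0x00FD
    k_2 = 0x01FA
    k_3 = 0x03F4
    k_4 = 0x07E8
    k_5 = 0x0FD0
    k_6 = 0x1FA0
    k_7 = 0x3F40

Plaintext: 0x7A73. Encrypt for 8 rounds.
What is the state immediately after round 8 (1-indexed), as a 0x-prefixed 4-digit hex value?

s_0 = plaintext = 0x7A73
s_1 = Round(s_0, k_0) = 0x7331
s_2 = Round(s_1, k_1) = 0x31EA
s_3 = Round(s_2, k_2) = 0xEAC5
s_4 = Round(s_3, k_3) = 0xC525
s_5 = Round(s_4, k_4) = 0x255E
s_6 = Round(s_5, k_5) = 0x5E76
s_7 = Round(s_6, k_6) = 0x76E0
s_8 = Round(s_7, k_7) = 0xE0D2

0xE0D2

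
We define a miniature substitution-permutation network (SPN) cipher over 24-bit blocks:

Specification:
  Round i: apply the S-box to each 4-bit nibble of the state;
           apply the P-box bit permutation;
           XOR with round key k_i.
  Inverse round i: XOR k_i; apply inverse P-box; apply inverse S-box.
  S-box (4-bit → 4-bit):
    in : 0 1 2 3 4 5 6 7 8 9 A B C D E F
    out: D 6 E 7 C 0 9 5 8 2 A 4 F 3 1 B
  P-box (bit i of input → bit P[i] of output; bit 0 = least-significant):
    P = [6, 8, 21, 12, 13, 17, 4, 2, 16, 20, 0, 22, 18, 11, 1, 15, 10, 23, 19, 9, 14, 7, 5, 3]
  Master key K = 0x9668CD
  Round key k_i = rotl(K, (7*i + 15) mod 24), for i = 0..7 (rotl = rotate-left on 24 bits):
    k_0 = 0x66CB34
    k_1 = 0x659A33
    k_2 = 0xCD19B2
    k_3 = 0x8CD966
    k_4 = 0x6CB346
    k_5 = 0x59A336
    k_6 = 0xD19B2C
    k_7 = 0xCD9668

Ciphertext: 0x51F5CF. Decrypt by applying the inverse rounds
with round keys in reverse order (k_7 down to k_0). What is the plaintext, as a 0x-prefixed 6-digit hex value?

0x8627BE

s_0 = ciphertext = 0x51F5CF
s_1 = InvRound(s_0, k_7) = 0x327169
s_2 = InvRound(s_1, k_6) = 0xEAA0F7
s_3 = InvRound(s_2, k_5) = 0x9A5393
s_4 = InvRound(s_3, k_4) = 0xD962C7
s_5 = InvRound(s_4, k_3) = 0x18FCEA
s_6 = InvRound(s_5, k_2) = 0x6D6F7D
s_7 = InvRound(s_6, k_1) = 0x67456F
s_8 = InvRound(s_7, k_0) = 0x8627BE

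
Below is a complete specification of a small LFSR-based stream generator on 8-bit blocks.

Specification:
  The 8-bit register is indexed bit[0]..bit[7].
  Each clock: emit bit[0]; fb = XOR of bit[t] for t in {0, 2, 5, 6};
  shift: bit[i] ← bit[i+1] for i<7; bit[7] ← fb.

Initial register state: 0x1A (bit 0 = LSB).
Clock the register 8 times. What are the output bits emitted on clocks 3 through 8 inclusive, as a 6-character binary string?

reg_0 = 0x1A
clock 1: out=0, reg = 0x0D
clock 2: out=1, reg = 0x06
clock 3: out=0, reg = 0x83
clock 4: out=1, reg = 0xC1
clock 5: out=1, reg = 0x60
clock 6: out=0, reg = 0x30
clock 7: out=0, reg = 0x98
clock 8: out=0, reg = 0x4C

011000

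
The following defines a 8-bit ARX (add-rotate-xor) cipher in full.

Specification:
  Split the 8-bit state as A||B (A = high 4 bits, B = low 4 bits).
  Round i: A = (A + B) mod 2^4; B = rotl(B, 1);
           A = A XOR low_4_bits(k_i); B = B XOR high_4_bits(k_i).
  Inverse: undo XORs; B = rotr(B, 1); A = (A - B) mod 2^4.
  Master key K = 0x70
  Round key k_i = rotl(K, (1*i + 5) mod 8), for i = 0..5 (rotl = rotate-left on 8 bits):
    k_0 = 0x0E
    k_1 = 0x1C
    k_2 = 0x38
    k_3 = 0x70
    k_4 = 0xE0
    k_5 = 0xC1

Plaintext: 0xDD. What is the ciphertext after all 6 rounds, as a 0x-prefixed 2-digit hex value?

s_0 = plaintext = 0xDD
s_1 = Round(s_0, k_0) = 0x4B
s_2 = Round(s_1, k_1) = 0x36
s_3 = Round(s_2, k_2) = 0x1F
s_4 = Round(s_3, k_3) = 0x08
s_5 = Round(s_4, k_4) = 0x8F
s_6 = Round(s_5, k_5) = 0x63

0x63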